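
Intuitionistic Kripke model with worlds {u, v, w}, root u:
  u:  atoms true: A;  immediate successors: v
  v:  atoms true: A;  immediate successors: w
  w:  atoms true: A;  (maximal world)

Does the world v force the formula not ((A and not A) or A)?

v does not force not ((A and not A) or A) since v is accessible from v and v forces (A and not A) or A.
v forces (A and not A) or A via the disjunct A.

No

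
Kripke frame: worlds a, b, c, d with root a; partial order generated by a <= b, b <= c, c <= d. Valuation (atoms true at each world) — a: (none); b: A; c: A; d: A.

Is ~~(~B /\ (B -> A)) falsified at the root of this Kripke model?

No

a ||- ~~(~B /\ (B -> A)): no world accessible from a forces ~(~B /\ (B -> A)).
So the root a forces ~~(~B /\ (B -> A)); the model is not a countermodel.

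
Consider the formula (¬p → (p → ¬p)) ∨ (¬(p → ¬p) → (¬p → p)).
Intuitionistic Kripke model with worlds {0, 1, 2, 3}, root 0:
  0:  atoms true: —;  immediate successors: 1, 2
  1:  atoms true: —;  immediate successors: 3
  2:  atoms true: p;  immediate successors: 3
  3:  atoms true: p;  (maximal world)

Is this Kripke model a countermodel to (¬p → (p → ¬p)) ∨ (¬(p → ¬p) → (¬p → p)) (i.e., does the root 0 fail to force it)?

No

0 ⊩ (¬p → (p → ¬p)) ∨ (¬(p → ¬p) → (¬p → p)) via the disjunct ¬p → (p → ¬p).
So the root 0 forces (¬p → (p → ¬p)) ∨ (¬(p → ¬p) → (¬p → p)); the model is not a countermodel.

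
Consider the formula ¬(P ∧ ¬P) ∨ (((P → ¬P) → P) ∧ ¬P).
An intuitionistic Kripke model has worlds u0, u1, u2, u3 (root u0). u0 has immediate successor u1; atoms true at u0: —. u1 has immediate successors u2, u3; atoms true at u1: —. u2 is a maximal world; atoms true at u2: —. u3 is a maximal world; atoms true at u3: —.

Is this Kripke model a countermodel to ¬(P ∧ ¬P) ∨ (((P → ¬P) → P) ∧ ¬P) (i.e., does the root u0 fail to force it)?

No

u0 ⊩ ¬(P ∧ ¬P) ∨ (((P → ¬P) → P) ∧ ¬P) via the disjunct ¬(P ∧ ¬P).
So the root u0 forces ¬(P ∧ ¬P) ∨ (((P → ¬P) → P) ∧ ¬P); the model is not a countermodel.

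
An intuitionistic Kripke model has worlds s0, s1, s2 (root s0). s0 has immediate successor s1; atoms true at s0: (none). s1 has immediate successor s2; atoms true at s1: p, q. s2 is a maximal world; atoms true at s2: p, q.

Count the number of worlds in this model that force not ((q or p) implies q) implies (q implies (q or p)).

3

s0: forces it.
s1: forces it.
s2: forces it.
Worlds forcing the formula: {s0, s1, s2}.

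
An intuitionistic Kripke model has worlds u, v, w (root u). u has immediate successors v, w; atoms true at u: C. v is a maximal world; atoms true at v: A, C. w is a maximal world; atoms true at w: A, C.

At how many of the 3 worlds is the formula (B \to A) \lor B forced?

3

u: forces it.
v: forces it.
w: forces it.
Worlds forcing the formula: {u, v, w}.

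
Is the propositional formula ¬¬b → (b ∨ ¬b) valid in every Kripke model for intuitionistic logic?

No

This is a variant of double-negation elimination (deriving excluded middle from double negation), which is not intuitionistically valid.
A Kripke countermodel: worlds s0, s1; order generated by s0 ≤ s1; atoms true at each world — s0:{}; s1:{b}.
s0 ⊮ ¬¬b → (b ∨ ¬b): already at s0 itself, s0 ⊩ ¬¬b but s0 ⊮ b ∨ ¬b.
s0 ⊮ b ∨ ¬b: neither disjunct is forced at s0.
s0 lacks atom b, so s0 ⊮ b.
So the root s0 does not force the formula.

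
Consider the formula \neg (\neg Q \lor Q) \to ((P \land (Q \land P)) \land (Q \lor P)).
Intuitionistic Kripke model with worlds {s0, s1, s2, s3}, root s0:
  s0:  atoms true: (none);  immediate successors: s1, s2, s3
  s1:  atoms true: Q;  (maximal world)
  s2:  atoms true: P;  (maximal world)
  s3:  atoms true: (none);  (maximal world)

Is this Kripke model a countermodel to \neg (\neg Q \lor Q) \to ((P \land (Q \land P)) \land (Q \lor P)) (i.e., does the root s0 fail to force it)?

No

s0 \Vdash \neg (\neg Q \lor Q) \to ((P \land (Q \land P)) \land (Q \lor P)) vacuously: no world accessible from s0 forces the antecedent \neg (\neg Q \lor Q).
So the root s0 forces \neg (\neg Q \lor Q) \to ((P \land (Q \land P)) \land (Q \lor P)); the model is not a countermodel.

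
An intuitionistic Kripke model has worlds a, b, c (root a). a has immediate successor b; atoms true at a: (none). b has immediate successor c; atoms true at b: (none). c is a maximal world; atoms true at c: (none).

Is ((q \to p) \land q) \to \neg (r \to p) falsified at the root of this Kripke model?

No

a \Vdash ((q \to p) \land q) \to \neg (r \to p) vacuously: no world accessible from a forces the antecedent (q \to p) \land q.
So the root a forces ((q \to p) \land q) \to \neg (r \to p); the model is not a countermodel.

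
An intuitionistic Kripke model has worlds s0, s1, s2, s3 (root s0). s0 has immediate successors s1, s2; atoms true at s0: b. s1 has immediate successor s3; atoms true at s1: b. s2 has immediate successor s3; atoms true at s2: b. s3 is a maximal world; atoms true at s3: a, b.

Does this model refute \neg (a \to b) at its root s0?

Yes

s0 \nVdash \neg (a \to b) since s0 is accessible from s0 and s0 \Vdash a \to b.
s0 \Vdash a \to b: every world accessible from s0 that forces a (namely s3) also forces b.
So the root s0 does not force \neg (a \to b); the model is a countermodel.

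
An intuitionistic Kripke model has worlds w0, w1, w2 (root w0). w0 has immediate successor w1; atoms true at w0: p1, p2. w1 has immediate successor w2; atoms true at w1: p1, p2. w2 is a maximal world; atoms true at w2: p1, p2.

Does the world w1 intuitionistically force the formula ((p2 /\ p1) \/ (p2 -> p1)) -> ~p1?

No

w1 ||-/- ((p2 /\ p1) \/ (p2 -> p1)) -> ~p1: already at w1 itself, w1 ||- (p2 /\ p1) \/ (p2 -> p1) but w1 ||-/- ~p1.
w1 ||-/- ~p1 since w1 is accessible from w1 and w1 ||- p1.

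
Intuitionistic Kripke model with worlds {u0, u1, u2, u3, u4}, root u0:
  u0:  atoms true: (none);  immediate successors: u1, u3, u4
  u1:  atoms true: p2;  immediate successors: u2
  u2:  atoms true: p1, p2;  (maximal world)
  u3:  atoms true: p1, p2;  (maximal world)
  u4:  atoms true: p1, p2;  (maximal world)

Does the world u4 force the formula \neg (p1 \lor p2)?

u4 \nVdash \neg (p1 \lor p2) since u4 is accessible from u4 and u4 \Vdash p1 \lor p2.
u4 \Vdash p1 \lor p2 via the disjunct p1.

No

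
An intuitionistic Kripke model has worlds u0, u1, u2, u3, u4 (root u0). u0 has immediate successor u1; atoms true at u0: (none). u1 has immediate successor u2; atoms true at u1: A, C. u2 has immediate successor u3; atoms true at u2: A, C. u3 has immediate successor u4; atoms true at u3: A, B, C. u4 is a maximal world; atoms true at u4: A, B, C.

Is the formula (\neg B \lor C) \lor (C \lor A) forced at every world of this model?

No

Not every world: u0 \nVdash (\neg B \lor C) \lor (C \lor A).
u0 \nVdash (\neg B \lor C) \lor (C \lor A): neither disjunct is forced at u0.
u0 \nVdash \neg B \lor C: neither disjunct is forced at u0.
u0 \nVdash \neg B since u3 is accessible from u0 and u3 \Vdash B.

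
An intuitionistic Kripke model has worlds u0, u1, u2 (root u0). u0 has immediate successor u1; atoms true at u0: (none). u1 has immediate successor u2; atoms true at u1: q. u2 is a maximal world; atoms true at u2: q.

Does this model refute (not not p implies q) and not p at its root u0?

u0 forces (not not p implies q) and not p since u0 forces both conjuncts.
So the root u0 forces (not not p implies q) and not p; the model is not a countermodel.

No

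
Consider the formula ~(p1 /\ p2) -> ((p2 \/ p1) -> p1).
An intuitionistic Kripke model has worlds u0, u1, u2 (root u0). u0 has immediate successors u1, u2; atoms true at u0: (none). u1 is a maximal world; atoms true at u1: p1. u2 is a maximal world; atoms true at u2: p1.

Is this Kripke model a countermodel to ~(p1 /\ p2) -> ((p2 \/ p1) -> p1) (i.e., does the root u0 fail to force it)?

u0 ||- ~(p1 /\ p2) -> ((p2 \/ p1) -> p1): every world accessible from u0 that forces ~(p1 /\ p2) (namely u0, u1, u2) also forces (p2 \/ p1) -> p1.
So the root u0 forces ~(p1 /\ p2) -> ((p2 \/ p1) -> p1); the model is not a countermodel.

No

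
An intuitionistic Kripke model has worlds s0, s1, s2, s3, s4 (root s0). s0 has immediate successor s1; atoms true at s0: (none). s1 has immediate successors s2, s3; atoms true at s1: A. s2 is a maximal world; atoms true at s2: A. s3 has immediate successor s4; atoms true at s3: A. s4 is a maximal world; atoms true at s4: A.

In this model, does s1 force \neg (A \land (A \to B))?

Yes

s1 \Vdash \neg (A \land (A \to B)): no world accessible from s1 forces A \land (A \to B).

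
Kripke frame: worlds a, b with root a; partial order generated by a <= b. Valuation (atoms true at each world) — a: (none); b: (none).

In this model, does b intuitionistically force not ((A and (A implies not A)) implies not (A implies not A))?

No

b does not force not ((A and (A implies not A)) implies not (A implies not A)) since b is accessible from b and b forces (A and (A implies not A)) implies not (A implies not A).
b forces (A and (A implies not A)) implies not (A implies not A) vacuously: no world accessible from b forces the antecedent A and (A implies not A).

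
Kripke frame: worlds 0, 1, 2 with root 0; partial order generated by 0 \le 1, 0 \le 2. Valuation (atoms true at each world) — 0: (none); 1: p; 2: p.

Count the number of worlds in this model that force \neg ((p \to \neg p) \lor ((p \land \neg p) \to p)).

0

0: does not force it — 0 \nVdash \neg ((p \to \neg p) \lor ((p \land \neg p) \to p)) since 0 is accessible from 0 and 0 \Vdash (p \to \neg p) \lor ((p \land \neg p) \to p).
1: does not force it — 1 \nVdash \neg ((p \to \neg p) \lor ((p \land \neg p) \to p)) since 1 is accessible from 1 and 1 \Vdash (p \to \neg p) \lor ((p \land \neg p) \to p).
2: does not force it.
Worlds forcing the formula: { }.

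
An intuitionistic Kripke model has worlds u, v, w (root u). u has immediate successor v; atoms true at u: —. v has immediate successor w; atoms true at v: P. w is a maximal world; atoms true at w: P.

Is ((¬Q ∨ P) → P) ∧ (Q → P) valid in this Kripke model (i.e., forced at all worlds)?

No

Not every world: u ⊮ ((¬Q ∨ P) → P) ∧ (Q → P).
u ⊮ ((¬Q ∨ P) → P) ∧ (Q → P) since u fails (¬Q ∨ P) → P.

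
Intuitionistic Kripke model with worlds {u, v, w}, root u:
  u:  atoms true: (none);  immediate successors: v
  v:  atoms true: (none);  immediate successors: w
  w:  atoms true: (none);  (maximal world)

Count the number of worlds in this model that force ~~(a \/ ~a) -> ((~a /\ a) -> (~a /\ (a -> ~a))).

3

u: forces it.
v: forces it.
w: forces it.
Worlds forcing the formula: {u, v, w}.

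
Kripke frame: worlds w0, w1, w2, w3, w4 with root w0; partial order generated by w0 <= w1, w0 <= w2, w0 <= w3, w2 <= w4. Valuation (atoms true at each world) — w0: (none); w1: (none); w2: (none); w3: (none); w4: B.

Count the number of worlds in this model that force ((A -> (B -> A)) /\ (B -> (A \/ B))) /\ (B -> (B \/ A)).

w0: forces it.
w1: forces it.
w2: forces it.
w3: forces it.
w4: forces it.
Worlds forcing the formula: {w0, w1, w2, w3, w4}.

5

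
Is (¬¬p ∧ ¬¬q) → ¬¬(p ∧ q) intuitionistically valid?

This is the distribution of double negation over conjunction, which is intuitionistically derivable.
Assume ¬¬p, ¬¬q, and ¬(p ∧ q). From p we'd get ¬q (since p ∧ q is refuted), contradicting ¬¬q; so ¬p, contradicting ¬¬p.

Yes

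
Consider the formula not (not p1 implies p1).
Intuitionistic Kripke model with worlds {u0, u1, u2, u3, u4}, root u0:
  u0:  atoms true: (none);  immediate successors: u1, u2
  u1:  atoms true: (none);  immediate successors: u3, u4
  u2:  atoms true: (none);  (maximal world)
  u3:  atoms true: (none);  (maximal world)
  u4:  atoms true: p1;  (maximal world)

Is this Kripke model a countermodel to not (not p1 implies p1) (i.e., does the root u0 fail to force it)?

Yes

u0 does not force not (not p1 implies p1) since u4 is accessible from u0 and u4 forces not p1 implies p1.
u4 forces not p1 implies p1 vacuously: no world accessible from u4 forces the antecedent not p1.
So the root u0 does not force not (not p1 implies p1); the model is a countermodel.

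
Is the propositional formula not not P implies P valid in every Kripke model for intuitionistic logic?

No

This is double-negation elimination, which is not intuitionistically valid.
A Kripke countermodel: worlds w0, w1; order generated by w0 <= w1; atoms true at each world — w0:{}; w1:{P}.
w0 does not force not not P implies P: already at w0 itself, w0 forces not not P but w0 does not force P.
w0 lacks atom P, so w0 does not force P.
So the root w0 does not force the formula.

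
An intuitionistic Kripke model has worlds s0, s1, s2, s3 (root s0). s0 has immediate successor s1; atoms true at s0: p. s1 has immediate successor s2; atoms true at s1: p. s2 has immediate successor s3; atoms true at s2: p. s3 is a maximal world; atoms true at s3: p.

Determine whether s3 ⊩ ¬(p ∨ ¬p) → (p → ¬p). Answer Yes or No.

Yes

s3 ⊩ ¬(p ∨ ¬p) → (p → ¬p) vacuously: no world accessible from s3 forces the antecedent ¬(p ∨ ¬p).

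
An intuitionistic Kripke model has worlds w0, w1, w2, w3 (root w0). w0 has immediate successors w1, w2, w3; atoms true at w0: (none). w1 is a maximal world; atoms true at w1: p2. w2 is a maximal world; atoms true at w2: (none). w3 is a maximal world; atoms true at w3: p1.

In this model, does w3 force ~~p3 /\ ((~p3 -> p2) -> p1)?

No

w3 ||-/- ~~p3 /\ ((~p3 -> p2) -> p1) since w3 fails ~~p3.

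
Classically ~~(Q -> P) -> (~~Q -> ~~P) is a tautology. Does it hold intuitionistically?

Yes

This is the distribution of double negation over implication, which is intuitionistically derivable.
Assume ~~(Q -> P) and ~~Q; suppose ~P. Then Q -> P would give ~Q (by contraposition), contradicting ~~Q; so ~(Q -> P), contradicting ~~(Q -> P). Hence ~~P.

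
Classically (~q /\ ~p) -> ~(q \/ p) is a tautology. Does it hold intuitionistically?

This is a constructively valid De Morgan direction (conjunction of negations to negated disjunction), which is intuitionistically derivable.
If both ~q and ~p hold at a world, no accessible world forces q or forces p, so none forces q \/ p.

Yes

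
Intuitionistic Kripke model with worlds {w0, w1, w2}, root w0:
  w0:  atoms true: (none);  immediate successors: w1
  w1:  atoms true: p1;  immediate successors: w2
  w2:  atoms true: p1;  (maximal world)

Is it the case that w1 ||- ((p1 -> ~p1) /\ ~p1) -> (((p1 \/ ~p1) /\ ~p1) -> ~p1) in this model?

Yes

w1 ||- ((p1 -> ~p1) /\ ~p1) -> (((p1 \/ ~p1) /\ ~p1) -> ~p1) vacuously: no world accessible from w1 forces the antecedent (p1 -> ~p1) /\ ~p1.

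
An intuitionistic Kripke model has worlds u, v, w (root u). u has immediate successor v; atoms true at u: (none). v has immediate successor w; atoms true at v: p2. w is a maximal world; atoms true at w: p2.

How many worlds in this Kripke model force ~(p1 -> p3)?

u: does not force it — u ||-/- ~(p1 -> p3) since u is accessible from u and u ||- p1 -> p3.
v: does not force it — v ||-/- ~(p1 -> p3) since v is accessible from v and v ||- p1 -> p3.
w: does not force it — w ||-/- ~(p1 -> p3) since w is accessible from w and w ||- p1 -> p3.
Worlds forcing the formula: { }.

0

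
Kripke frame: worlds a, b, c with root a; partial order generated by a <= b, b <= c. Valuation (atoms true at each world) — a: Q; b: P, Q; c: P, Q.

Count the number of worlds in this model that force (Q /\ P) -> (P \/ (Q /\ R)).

a: forces it.
b: forces it.
c: forces it.
Worlds forcing the formula: {a, b, c}.

3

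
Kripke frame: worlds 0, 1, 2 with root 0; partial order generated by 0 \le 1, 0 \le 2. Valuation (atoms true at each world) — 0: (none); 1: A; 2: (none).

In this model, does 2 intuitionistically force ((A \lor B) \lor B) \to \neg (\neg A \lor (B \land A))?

Yes

2 \Vdash ((A \lor B) \lor B) \to \neg (\neg A \lor (B \land A)) vacuously: no world accessible from 2 forces the antecedent (A \lor B) \lor B.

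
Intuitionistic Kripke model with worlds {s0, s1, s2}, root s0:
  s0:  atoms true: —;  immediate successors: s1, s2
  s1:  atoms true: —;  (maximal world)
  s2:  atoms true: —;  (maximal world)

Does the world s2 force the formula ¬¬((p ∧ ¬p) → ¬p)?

s2 ⊩ ¬¬((p ∧ ¬p) → ¬p): no world accessible from s2 forces ¬((p ∧ ¬p) → ¬p).

Yes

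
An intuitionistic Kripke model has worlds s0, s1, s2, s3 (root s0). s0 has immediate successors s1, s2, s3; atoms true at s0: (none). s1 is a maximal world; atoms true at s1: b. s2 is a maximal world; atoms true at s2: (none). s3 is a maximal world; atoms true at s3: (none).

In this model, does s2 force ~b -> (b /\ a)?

s2 ||-/- ~b -> (b /\ a): already at s2 itself, s2 ||- ~b but s2 ||-/- b /\ a.
s2 ||-/- b /\ a since s2 fails b.

No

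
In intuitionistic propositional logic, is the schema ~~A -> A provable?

No

This is double-negation elimination, which is not intuitionistically valid.
A Kripke countermodel: worlds a, b; order generated by a <= b; atoms true at each world — a:{}; b:{A}.
a ||-/- ~~A -> A: already at a itself, a ||- ~~A but a ||-/- A.
a lacks atom A, so a ||-/- A.
So the root a does not force the formula.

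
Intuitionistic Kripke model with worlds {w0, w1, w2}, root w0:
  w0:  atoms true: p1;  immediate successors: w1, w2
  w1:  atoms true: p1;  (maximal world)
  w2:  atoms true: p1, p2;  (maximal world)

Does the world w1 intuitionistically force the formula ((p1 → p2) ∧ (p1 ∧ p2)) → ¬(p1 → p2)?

Yes

w1 ⊩ ((p1 → p2) ∧ (p1 ∧ p2)) → ¬(p1 → p2) vacuously: no world accessible from w1 forces the antecedent (p1 → p2) ∧ (p1 ∧ p2).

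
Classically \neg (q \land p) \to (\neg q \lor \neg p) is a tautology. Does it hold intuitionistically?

This is the constructively invalid direction of De Morgan's law for conjunction, which is not intuitionistically valid.
A Kripke countermodel: worlds u, v, w; order generated by u \le v, u \le w; atoms true at each world — u:{}; v:{q}; w:{p}.
u \nVdash \neg (q \land p) \to (\neg q \lor \neg p): already at u itself, u \Vdash \neg (q \land p) but u \nVdash \neg q \lor \neg p.
u \nVdash \neg q \lor \neg p: neither disjunct is forced at u.
u \nVdash \neg q since v is accessible from u and v \Vdash q.
So the root u does not force the formula.

No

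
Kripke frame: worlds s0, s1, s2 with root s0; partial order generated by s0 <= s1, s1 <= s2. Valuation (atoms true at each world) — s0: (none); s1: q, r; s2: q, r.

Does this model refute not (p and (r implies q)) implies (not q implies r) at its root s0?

s0 forces not (p and (r implies q)) implies (not q implies r): every world accessible from s0 that forces not (p and (r implies q)) (namely s0, s1, s2) also forces not q implies r.
So the root s0 forces not (p and (r implies q)) implies (not q implies r); the model is not a countermodel.

No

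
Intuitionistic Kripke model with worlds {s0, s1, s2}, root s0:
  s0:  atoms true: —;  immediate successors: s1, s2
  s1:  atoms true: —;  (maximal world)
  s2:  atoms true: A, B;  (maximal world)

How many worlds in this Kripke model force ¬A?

1

s0: does not force it — s0 ⊮ ¬A since s2 is accessible from s0 and s2 ⊩ A.
s1: forces it.
s2: does not force it — s2 ⊮ ¬A since s2 is accessible from s2 and s2 ⊩ A.
Worlds forcing the formula: {s1}.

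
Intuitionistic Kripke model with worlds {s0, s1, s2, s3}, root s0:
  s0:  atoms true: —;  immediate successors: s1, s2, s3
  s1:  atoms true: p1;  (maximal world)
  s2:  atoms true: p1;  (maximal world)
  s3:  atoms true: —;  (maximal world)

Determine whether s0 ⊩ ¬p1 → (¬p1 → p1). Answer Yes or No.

No

s0 ⊮ ¬p1 → (¬p1 → p1): at the accessible world s3, s3 ⊩ ¬p1 but s3 ⊮ ¬p1 → p1.
s3 ⊮ ¬p1 → p1: already at s3 itself, s3 ⊩ ¬p1 but s3 ⊮ p1.
s3 lacks atom p1, so s3 ⊮ p1.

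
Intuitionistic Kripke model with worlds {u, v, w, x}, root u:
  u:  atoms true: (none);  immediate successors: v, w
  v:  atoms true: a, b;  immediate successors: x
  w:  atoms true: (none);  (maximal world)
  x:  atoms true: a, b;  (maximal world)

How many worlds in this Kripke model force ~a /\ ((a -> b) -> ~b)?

1

u: does not force it — u ||-/- ~a /\ ((a -> b) -> ~b) since u fails ~a.
v: does not force it — v ||-/- ~a /\ ((a -> b) -> ~b) since v fails ~a.
w: forces it.
x: does not force it — x ||-/- ~a /\ ((a -> b) -> ~b) since x fails ~a.
Worlds forcing the formula: {w}.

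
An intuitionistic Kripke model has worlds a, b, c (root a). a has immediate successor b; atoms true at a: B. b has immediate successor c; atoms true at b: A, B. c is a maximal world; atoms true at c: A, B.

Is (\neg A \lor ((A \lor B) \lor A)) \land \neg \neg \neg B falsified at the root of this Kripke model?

Yes

a \nVdash (\neg A \lor ((A \lor B) \lor A)) \land \neg \neg \neg B since a fails \neg \neg \neg B.
So the root a does not force (\neg A \lor ((A \lor B) \lor A)) \land \neg \neg \neg B; the model is a countermodel.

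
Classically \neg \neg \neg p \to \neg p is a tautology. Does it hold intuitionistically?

Yes

This is triple-negation reduction, which is intuitionistically derivable.
Assume \neg \neg \neg p and suppose p. Then \neg \neg p (double-negation introduction), contradicting \neg \neg \neg p. So \neg p.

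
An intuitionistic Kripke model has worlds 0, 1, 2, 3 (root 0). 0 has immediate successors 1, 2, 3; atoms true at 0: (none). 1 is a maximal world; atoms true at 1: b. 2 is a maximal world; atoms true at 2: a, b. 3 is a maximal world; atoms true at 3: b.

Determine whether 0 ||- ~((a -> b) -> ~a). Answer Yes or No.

No

0 ||-/- ~((a -> b) -> ~a) since 1 is accessible from 0 and 1 ||- (a -> b) -> ~a.
1 ||- (a -> b) -> ~a: every world accessible from 1 that forces a -> b (namely 1) also forces ~a.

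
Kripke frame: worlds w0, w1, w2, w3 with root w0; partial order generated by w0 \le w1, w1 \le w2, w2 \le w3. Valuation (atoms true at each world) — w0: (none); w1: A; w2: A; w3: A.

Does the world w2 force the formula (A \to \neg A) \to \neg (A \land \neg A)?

Yes

w2 \Vdash (A \to \neg A) \to \neg (A \land \neg A) vacuously: no world accessible from w2 forces the antecedent A \to \neg A.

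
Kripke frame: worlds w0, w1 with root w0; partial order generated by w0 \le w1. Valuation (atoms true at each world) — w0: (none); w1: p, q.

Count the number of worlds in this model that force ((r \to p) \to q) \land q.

w0: does not force it — w0 \nVdash ((r \to p) \to q) \land q since w0 fails (r \to p) \to q.
w1: forces it.
Worlds forcing the formula: {w1}.

1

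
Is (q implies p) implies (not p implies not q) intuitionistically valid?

Yes

This is the forward direction of contraposition, which is intuitionistically derivable.
Assume q implies p and not p. If q held then p would follow, contradicting not p; so not q.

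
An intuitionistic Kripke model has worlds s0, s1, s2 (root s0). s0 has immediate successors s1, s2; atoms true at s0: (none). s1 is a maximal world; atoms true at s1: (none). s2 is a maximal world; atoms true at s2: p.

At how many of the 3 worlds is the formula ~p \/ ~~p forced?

2

s0: does not force it — s0 ||-/- ~p \/ ~~p: neither disjunct is forced at s0.
s1: forces it.
s2: forces it.
Worlds forcing the formula: {s1, s2}.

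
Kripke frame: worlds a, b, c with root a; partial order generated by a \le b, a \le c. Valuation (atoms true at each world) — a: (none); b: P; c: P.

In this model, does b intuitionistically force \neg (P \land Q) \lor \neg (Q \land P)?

b \Vdash \neg (P \land Q) \lor \neg (Q \land P) via the disjunct \neg (P \land Q).

Yes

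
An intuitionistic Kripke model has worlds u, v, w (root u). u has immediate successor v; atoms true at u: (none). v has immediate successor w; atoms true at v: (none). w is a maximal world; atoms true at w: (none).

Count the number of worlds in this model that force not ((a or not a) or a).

u: does not force it — u does not force not ((a or not a) or a) since u is accessible from u and u forces (a or not a) or a.
v: does not force it — v does not force not ((a or not a) or a) since v is accessible from v and v forces (a or not a) or a.
w: does not force it — w does not force not ((a or not a) or a) since w is accessible from w and w forces (a or not a) or a.
Worlds forcing the formula: { }.

0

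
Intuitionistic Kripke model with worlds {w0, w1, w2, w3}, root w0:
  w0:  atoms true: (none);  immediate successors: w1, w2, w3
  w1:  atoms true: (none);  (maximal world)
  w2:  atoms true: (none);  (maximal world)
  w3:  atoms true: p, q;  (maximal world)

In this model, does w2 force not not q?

No

w2 does not force not not q since w2 is accessible from w2 and w2 forces not q.
w2 forces not q: no world accessible from w2 forces q.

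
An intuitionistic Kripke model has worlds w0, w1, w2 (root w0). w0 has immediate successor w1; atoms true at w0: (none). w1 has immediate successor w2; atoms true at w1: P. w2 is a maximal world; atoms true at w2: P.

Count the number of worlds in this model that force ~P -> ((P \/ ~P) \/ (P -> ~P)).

w0: forces it.
w1: forces it.
w2: forces it.
Worlds forcing the formula: {w0, w1, w2}.

3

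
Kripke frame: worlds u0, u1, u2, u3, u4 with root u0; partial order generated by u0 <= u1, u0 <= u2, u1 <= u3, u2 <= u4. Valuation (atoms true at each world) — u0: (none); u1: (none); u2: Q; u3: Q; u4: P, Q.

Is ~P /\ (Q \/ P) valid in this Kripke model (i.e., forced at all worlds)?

Not every world: u0 ||-/- ~P /\ (Q \/ P).
u0 ||-/- ~P /\ (Q \/ P) since u0 fails ~P.

No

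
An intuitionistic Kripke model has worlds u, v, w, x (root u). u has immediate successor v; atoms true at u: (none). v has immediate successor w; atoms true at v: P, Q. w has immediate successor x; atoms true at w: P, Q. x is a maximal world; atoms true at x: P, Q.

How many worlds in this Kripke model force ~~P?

4

u: forces it.
v: forces it.
w: forces it.
x: forces it.
Worlds forcing the formula: {u, v, w, x}.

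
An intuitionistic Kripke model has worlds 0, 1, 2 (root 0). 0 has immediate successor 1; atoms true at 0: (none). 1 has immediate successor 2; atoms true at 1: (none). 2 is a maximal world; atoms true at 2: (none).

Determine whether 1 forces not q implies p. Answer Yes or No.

No

1 does not force not q implies p: already at 1 itself, 1 forces not q but 1 does not force p.
1 lacks atom p, so 1 does not force p.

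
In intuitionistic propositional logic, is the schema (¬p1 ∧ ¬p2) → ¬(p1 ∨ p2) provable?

This is a constructively valid De Morgan direction (conjunction of negations to negated disjunction), which is intuitionistically derivable.
If both ¬p1 and ¬p2 hold at a world, no accessible world forces p1 or forces p2, so none forces p1 ∨ p2.

Yes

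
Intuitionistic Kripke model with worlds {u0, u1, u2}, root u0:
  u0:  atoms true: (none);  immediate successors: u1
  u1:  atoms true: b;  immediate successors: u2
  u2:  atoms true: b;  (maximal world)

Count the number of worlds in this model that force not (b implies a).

u0: forces it.
u1: forces it.
u2: forces it.
Worlds forcing the formula: {u0, u1, u2}.

3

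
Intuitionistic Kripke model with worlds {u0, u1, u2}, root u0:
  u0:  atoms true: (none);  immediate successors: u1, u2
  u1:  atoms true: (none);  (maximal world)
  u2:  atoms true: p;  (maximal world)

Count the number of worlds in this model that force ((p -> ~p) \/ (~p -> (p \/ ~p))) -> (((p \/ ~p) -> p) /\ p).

1

u0: does not force it — u0 ||-/- ((p -> ~p) \/ (~p -> (p \/ ~p))) -> (((p \/ ~p) -> p) /\ p): already at u0 itself, u0 ||- (p -> ~p) \/ (~p -> (p \/ ~p)) but u0 ||-/- ((p \/ ~p) -> p) /\ p.
u1: does not force it.
u2: forces it.
Worlds forcing the formula: {u2}.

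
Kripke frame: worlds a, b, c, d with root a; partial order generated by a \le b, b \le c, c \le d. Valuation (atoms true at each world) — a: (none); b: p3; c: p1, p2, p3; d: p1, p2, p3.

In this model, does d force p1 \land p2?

Yes

d \Vdash p1 \land p2 since d forces both conjuncts.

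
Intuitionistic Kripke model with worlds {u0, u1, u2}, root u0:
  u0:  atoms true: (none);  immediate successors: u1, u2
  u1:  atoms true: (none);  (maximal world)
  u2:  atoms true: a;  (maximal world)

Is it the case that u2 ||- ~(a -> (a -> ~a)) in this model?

u2 ||- ~(a -> (a -> ~a)): no world accessible from u2 forces a -> (a -> ~a).

Yes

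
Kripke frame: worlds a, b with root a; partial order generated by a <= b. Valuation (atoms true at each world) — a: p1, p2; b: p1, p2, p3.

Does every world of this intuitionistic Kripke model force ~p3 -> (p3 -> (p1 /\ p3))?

a ||- ~p3 -> (p3 -> (p1 /\ p3)) vacuously: no world accessible from a forces the antecedent ~p3.
Since the root a forces ~p3 -> (p3 -> (p1 /\ p3)) and forcing is persistent (monotone upward), every world forces it.

Yes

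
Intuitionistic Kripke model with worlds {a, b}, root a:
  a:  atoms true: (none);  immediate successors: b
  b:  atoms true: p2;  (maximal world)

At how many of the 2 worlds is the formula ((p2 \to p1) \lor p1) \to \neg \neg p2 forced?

a: forces it.
b: forces it.
Worlds forcing the formula: {a, b}.

2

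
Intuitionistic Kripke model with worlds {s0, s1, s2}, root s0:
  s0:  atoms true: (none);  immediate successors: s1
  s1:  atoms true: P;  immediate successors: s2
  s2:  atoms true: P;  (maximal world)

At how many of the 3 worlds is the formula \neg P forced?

0

s0: does not force it — s0 \nVdash \neg P since s1 is accessible from s0 and s1 \Vdash P.
s1: does not force it — s1 \nVdash \neg P since s1 is accessible from s1 and s1 \Vdash P.
s2: does not force it.
Worlds forcing the formula: { }.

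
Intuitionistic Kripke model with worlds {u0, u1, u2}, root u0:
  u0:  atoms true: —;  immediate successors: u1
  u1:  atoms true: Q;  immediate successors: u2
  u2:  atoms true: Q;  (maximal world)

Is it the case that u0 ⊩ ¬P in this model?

Yes

u0 ⊩ ¬P: no world accessible from u0 forces P.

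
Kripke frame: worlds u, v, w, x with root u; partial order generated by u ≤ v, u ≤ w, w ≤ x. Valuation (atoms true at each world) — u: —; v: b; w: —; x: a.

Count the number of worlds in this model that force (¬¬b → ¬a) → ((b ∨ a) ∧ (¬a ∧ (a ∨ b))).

u: does not force it — u ⊮ (¬¬b → ¬a) → ((b ∨ a) ∧ (¬a ∧ (a ∨ b))): already at u itself, u ⊩ ¬¬b → ¬a but u ⊮ (b ∨ a) ∧ (¬a ∧ (a ∨ b)).
v: forces it.
w: does not force it — w ⊮ (¬¬b → ¬a) → ((b ∨ a) ∧ (¬a ∧ (a ∨ b))): already at w itself, w ⊩ ¬¬b → ¬a but w ⊮ (b ∨ a) ∧ (¬a ∧ (a ∨ b)).
x: does not force it — x ⊮ (¬¬b → ¬a) → ((b ∨ a) ∧ (¬a ∧ (a ∨ b))): already at x itself, x ⊩ ¬¬b → ¬a but x ⊮ (b ∨ a) ∧ (¬a ∧ (a ∨ b)).
Worlds forcing the formula: {v}.

1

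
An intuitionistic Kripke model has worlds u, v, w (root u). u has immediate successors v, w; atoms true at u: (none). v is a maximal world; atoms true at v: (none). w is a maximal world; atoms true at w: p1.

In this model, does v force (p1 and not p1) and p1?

No

v does not force (p1 and not p1) and p1 since v fails p1 and not p1.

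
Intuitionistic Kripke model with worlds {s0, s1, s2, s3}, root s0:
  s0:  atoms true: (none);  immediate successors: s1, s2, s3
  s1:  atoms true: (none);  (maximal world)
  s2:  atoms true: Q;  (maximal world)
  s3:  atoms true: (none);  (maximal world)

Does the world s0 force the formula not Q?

s0 does not force not Q since s2 is accessible from s0 and s2 forces Q.

No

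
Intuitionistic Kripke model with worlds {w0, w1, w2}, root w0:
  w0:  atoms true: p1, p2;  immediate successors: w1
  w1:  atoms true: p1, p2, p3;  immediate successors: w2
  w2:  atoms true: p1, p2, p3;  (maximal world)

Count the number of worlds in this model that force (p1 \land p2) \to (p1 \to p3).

2

w0: does not force it — w0 \nVdash (p1 \land p2) \to (p1 \to p3): already at w0 itself, w0 \Vdash p1 \land p2 but w0 \nVdash p1 \to p3.
w1: forces it.
w2: forces it.
Worlds forcing the formula: {w1, w2}.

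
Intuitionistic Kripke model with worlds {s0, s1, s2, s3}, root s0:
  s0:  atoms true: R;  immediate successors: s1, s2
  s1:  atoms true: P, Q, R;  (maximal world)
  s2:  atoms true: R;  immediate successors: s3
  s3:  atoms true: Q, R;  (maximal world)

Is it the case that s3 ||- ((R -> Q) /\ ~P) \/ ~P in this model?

Yes

s3 ||- ((R -> Q) /\ ~P) \/ ~P via the disjunct (R -> Q) /\ ~P.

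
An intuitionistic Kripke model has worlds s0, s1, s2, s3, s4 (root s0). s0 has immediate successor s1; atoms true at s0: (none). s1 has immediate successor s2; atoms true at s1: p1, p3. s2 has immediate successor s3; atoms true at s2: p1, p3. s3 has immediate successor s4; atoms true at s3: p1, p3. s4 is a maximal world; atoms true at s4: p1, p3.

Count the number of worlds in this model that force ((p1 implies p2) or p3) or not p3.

4

s0: does not force it — s0 does not force ((p1 implies p2) or p3) or not p3: neither disjunct is forced at s0.
s1: forces it.
s2: forces it.
s3: forces it.
s4: forces it.
Worlds forcing the formula: {s1, s2, s3, s4}.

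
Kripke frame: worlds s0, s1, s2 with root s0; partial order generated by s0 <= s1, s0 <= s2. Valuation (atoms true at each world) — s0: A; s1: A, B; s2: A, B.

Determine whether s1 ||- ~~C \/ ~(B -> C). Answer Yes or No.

Yes

s1 ||- ~~C \/ ~(B -> C) via the disjunct ~(B -> C).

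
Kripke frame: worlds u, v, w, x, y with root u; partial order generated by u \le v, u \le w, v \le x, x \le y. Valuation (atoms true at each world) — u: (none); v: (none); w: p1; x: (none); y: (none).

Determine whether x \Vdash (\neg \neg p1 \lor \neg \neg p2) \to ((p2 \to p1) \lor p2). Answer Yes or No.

Yes

x \Vdash (\neg \neg p1 \lor \neg \neg p2) \to ((p2 \to p1) \lor p2) vacuously: no world accessible from x forces the antecedent \neg \neg p1 \lor \neg \neg p2.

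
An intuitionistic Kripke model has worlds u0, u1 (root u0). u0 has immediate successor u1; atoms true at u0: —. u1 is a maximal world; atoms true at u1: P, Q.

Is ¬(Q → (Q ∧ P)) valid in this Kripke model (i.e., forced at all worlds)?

No

Not every world: u0 ⊮ ¬(Q → (Q ∧ P)).
u0 ⊮ ¬(Q → (Q ∧ P)) since u0 is accessible from u0 and u0 ⊩ Q → (Q ∧ P).
u0 ⊩ Q → (Q ∧ P): every world accessible from u0 that forces Q (namely u1) also forces Q ∧ P.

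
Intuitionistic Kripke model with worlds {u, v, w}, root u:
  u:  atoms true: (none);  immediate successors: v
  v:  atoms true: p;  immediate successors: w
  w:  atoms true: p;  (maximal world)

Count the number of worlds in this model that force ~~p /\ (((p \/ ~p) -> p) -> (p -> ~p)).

0

u: does not force it — u ||-/- ~~p /\ (((p \/ ~p) -> p) -> (p -> ~p)) since u fails ((p \/ ~p) -> p) -> (p -> ~p).
v: does not force it — v ||-/- ~~p /\ (((p \/ ~p) -> p) -> (p -> ~p)) since v fails ((p \/ ~p) -> p) -> (p -> ~p).
w: does not force it — w ||-/- ~~p /\ (((p \/ ~p) -> p) -> (p -> ~p)) since w fails ((p \/ ~p) -> p) -> (p -> ~p).
Worlds forcing the formula: { }.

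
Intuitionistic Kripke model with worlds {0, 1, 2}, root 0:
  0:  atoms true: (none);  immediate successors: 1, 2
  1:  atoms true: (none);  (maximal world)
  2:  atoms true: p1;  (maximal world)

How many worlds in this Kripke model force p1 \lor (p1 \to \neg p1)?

2

0: does not force it — 0 \nVdash p1 \lor (p1 \to \neg p1): neither disjunct is forced at 0.
1: forces it.
2: forces it.
Worlds forcing the formula: {1, 2}.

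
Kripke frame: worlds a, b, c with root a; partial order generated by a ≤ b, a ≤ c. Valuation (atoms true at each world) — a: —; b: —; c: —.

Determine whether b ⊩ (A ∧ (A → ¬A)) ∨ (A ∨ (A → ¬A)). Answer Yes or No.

b ⊩ (A ∧ (A → ¬A)) ∨ (A ∨ (A → ¬A)) via the disjunct A ∨ (A → ¬A).

Yes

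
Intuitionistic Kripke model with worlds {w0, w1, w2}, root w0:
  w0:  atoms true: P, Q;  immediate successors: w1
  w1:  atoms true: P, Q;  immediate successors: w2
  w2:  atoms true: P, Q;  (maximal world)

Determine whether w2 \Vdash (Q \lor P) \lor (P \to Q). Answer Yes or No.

Yes

w2 \Vdash (Q \lor P) \lor (P \to Q) via the disjunct Q \lor P.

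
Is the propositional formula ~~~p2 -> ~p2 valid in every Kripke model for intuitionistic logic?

This is triple-negation reduction, which is intuitionistically derivable.
Assume ~~~p2 and suppose p2. Then ~~p2 (double-negation introduction), contradicting ~~~p2. So ~p2.

Yes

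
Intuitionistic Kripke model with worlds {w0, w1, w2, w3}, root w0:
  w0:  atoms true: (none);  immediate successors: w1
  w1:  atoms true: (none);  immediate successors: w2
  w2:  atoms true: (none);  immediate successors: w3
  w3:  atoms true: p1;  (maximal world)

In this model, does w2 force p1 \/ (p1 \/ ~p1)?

No

w2 ||-/- p1 \/ (p1 \/ ~p1): neither disjunct is forced at w2.
w2 lacks atom p1, so w2 ||-/- p1.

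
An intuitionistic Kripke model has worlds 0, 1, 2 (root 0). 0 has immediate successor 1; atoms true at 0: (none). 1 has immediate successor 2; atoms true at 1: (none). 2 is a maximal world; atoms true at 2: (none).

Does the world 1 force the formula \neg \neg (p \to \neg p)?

Yes

1 \Vdash \neg \neg (p \to \neg p): no world accessible from 1 forces \neg (p \to \neg p).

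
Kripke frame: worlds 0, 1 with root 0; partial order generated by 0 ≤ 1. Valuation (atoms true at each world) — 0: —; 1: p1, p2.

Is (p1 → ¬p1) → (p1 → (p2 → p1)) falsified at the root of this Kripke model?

0 ⊩ (p1 → ¬p1) → (p1 → (p2 → p1)) vacuously: no world accessible from 0 forces the antecedent p1 → ¬p1.
So the root 0 forces (p1 → ¬p1) → (p1 → (p2 → p1)); the model is not a countermodel.

No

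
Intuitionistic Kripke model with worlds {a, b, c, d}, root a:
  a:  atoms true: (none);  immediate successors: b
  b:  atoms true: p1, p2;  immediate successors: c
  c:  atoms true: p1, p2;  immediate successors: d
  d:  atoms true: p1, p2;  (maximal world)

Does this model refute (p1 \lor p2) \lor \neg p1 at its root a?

Yes

a \nVdash (p1 \lor p2) \lor \neg p1: neither disjunct is forced at a.
a \nVdash p1 \lor p2: neither disjunct is forced at a.
a lacks atom p1, so a \nVdash p1.
So the root a does not force (p1 \lor p2) \lor \neg p1; the model is a countermodel.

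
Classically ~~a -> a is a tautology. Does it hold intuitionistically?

No

This is double-negation elimination, which is not intuitionistically valid.
A Kripke countermodel: worlds u, v; order generated by u <= v; atoms true at each world — u:{}; v:{a}.
u ||-/- ~~a -> a: already at u itself, u ||- ~~a but u ||-/- a.
u lacks atom a, so u ||-/- a.
So the root u does not force the formula.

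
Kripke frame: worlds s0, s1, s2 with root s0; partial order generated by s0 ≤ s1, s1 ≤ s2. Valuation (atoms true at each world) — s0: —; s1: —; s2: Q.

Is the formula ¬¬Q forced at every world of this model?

s0 ⊩ ¬¬Q: no world accessible from s0 forces ¬Q.
Since the root s0 forces ¬¬Q and forcing is persistent (monotone upward), every world forces it.

Yes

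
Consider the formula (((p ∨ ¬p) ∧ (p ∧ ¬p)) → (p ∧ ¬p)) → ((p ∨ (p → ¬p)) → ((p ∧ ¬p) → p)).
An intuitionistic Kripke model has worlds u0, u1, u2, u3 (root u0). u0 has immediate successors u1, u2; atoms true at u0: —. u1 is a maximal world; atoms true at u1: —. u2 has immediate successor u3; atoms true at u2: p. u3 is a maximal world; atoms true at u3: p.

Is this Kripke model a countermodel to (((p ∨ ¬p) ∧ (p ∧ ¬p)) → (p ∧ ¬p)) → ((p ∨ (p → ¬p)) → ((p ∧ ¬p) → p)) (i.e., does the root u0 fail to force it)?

No

u0 ⊩ (((p ∨ ¬p) ∧ (p ∧ ¬p)) → (p ∧ ¬p)) → ((p ∨ (p → ¬p)) → ((p ∧ ¬p) → p)): every world accessible from u0 that forces ((p ∨ ¬p) ∧ (p ∧ ¬p)) → (p ∧ ¬p) (namely u0, u1, u2, u3) also forces (p ∨ (p → ¬p)) → ((p ∧ ¬p) → p).
So the root u0 forces (((p ∨ ¬p) ∧ (p ∧ ¬p)) → (p ∧ ¬p)) → ((p ∨ (p → ¬p)) → ((p ∧ ¬p) → p)); the model is not a countermodel.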